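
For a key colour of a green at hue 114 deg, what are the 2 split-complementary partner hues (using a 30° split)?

Split-complementary hues sit 30° either side of the complement.
Complement of 114 deg: 114 + 180 = 294°
294 − 30 = 264°
294 + 30 = 324°

264° and 324°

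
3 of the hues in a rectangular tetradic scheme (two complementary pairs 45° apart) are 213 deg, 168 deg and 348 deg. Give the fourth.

A rectangular tetradic uses two complementary pairs 45° apart: offsets 0°, 45°, 180°, 225°.
Among {168°, 213°, 348°}, 168° and 348° are a 180° pair.
The remaining hue 213° needs its own complement: 213 + 180 = 393 → 393 − 360 = 33°

33°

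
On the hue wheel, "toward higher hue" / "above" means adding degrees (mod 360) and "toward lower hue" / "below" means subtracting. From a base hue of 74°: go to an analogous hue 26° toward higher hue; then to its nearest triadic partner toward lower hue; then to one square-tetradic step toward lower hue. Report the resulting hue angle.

250°

+26° (analog 26° ↑): 74 + 26 = 100°
−120° (triadic ↓): 100 − 120 = -20 → -20 + 360 = 340°
−90° (square ↓): 340 − 90 = 250°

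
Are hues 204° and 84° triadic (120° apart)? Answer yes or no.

yes

Angular distance: |204 − 84| = 120 = 120°.
Triadic (120° apart) requires 120°.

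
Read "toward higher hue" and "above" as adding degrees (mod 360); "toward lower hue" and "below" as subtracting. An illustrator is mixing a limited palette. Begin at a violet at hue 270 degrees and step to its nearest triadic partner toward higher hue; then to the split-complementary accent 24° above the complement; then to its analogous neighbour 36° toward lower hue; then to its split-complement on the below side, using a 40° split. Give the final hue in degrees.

338°

270 + 120 = 390 → 390 − 360 = 30°   (triadic ↑)
30 + 204 = 234°   (split-comp 24° ↑)
234 − 36 = 198°   (analog 36° ↓)
198 + 140 = 338°   (split-comp 40° ↓)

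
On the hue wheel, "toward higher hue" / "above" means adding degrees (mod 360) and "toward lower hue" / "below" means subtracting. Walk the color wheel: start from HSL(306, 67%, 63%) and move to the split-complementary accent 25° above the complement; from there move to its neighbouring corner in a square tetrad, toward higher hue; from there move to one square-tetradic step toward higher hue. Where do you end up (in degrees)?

+205° (split-comp 25° ↑): 306 + 205 = 511 → 511 − 360 = 151°
+90° (square ↑): 151 + 90 = 241°
+90° (square ↑): 241 + 90 = 331°

331°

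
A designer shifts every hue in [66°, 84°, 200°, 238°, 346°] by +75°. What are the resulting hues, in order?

66 + 75 = 141°
84 + 75 = 159°
200 + 75 = 275°
238 + 75 = 313°
346 + 75 = 421 → 421 − 360 = 61°

141°, 159°, 275°, 313°, 61°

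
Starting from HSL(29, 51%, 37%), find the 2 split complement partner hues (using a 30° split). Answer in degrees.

179° and 239°

Split-complementary hues sit 30° either side of the complement.
Complement of 29 deg: 29 + 180 = 209°
209 − 30 = 179°
209 + 30 = 239°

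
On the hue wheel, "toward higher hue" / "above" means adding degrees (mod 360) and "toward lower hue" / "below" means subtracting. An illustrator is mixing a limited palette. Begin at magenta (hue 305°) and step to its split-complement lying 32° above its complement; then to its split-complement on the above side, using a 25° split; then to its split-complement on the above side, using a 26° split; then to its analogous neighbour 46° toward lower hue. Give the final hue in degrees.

split-comp 32° ↑ +212°: 305 + 212 = 517 → 517 − 360 = 157°
split-comp 25° ↑ +205°: 157 + 205 = 362 → 362 − 360 = 2°
split-comp 26° ↑ +206°: 2 + 206 = 208°
analog 46° ↓ −46°: 208 − 46 = 162°

162°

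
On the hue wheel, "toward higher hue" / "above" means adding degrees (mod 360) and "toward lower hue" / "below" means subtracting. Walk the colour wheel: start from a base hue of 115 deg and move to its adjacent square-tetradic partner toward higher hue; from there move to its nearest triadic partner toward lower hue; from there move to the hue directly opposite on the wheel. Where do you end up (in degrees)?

square ↑ +90°: 115 + 90 = 205°
triadic ↓ −120°: 205 − 120 = 85°
complement +180°: 85 + 180 = 265°

265°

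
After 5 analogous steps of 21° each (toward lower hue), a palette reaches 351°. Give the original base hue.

96°

5 steps of 21° (toward lower hue) give a net shift of −105°.
Start = end − shift: 351 + 105 = 456 → 456 − 360 = 96°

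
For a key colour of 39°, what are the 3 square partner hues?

A square tetradic scheme places four hues every 90°.
39 + 90 = 129°
39 + 180 = 219°
39 + 270 = 309°

129°, 219°, 309°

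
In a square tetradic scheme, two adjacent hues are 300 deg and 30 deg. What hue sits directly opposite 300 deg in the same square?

120°

A square tetradic scheme places four hues 90° apart; opposite corners are 180° apart.
300 + 180 = 480 → 480 − 360 = 120°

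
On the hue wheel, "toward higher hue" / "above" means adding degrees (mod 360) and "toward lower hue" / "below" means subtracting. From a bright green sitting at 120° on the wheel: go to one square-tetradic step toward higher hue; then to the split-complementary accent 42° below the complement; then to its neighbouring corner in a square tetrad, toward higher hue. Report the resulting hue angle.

78°

+90° (square ↑): 120 + 90 = 210°
+138° (split-comp 42° ↓): 210 + 138 = 348°
+90° (square ↑): 348 + 90 = 438 → 438 − 360 = 78°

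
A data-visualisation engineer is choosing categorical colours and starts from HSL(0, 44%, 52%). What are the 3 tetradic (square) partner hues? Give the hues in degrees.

90°, 180° and 270°

A square tetradic scheme places four hues every 90°.
0 + 90 = 90°
0 + 180 = 180°
0 + 270 = 270°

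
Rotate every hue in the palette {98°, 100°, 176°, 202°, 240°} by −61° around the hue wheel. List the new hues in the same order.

98 − 61 = 37°
100 − 61 = 39°
176 − 61 = 115°
202 − 61 = 141°
240 − 61 = 179°

37°, 39°, 115°, 141°, 179°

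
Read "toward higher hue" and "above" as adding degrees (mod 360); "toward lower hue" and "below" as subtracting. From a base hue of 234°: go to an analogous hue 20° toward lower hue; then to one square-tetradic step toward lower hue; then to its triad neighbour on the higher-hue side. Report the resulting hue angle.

244°

234 − 20 = 214°   (analog 20° ↓)
214 − 90 = 124°   (square ↓)
124 + 120 = 244°   (triadic ↑)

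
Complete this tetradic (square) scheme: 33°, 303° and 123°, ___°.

A square tetradic scheme places four hues every 90°.
The full set through 33° is {33°, 123°, 213°, 303°}.
Given {33°, 123°, 303°}, the missing hue is 213°.

213°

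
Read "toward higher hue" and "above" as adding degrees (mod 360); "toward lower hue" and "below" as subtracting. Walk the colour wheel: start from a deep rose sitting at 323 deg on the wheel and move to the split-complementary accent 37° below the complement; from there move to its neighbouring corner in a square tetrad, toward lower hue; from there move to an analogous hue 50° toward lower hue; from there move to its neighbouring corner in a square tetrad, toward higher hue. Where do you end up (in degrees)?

323 + 143 = 466 → 466 − 360 = 106°   (split-comp 37° ↓)
106 − 90 = 16°   (square ↓)
16 − 50 = -34 → -34 + 360 = 326°   (analog 50° ↓)
326 + 90 = 416 → 416 − 360 = 56°   (square ↑)

56°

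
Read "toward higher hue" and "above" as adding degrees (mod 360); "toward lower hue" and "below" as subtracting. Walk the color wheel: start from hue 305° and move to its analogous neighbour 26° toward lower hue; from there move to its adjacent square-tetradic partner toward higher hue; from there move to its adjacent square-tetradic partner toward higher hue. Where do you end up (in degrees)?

99°

analog 26° ↓ −26°: 305 − 26 = 279°
square ↑ +90°: 279 + 90 = 369 → 369 − 360 = 9°
square ↑ +90°: 9 + 90 = 99°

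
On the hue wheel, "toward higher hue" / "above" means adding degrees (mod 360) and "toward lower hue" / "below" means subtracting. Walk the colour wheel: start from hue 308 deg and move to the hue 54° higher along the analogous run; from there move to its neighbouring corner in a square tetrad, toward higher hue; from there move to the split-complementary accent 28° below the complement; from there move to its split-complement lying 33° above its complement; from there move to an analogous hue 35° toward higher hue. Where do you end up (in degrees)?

+54° (analog 54° ↑): 308 + 54 = 362 → 362 − 360 = 2°
+90° (square ↑): 2 + 90 = 92°
+152° (split-comp 28° ↓): 92 + 152 = 244°
+213° (split-comp 33° ↑): 244 + 213 = 457 → 457 − 360 = 97°
+35° (analog 35° ↑): 97 + 35 = 132°

132°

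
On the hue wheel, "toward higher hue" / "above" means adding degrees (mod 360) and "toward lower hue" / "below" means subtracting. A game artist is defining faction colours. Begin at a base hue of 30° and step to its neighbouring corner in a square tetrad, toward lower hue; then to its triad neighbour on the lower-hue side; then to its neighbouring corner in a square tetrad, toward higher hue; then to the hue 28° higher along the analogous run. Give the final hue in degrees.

298°

30 − 90 = -60 → -60 + 360 = 300°   (square ↓)
300 − 120 = 180°   (triadic ↓)
180 + 90 = 270°   (square ↑)
270 + 28 = 298°   (analog 28° ↑)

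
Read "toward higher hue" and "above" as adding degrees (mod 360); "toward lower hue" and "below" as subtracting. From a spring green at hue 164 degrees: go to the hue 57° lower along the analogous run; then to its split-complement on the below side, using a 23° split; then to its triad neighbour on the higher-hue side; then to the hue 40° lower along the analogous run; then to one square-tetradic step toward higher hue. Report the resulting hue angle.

74°

−57° (analog 57° ↓): 164 − 57 = 107°
+157° (split-comp 23° ↓): 107 + 157 = 264°
+120° (triadic ↑): 264 + 120 = 384 → 384 − 360 = 24°
−40° (analog 40° ↓): 24 − 40 = -16 → -16 + 360 = 344°
+90° (square ↑): 344 + 90 = 434 → 434 − 360 = 74°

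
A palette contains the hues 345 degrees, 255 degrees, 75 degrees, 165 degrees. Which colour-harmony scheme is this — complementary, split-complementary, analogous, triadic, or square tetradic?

Sort the hues: 75°, 165°, 255°, 345°.
Successive gaps around the wheel: 90°, 90°, 90°, 90°.
Four hues every 90° form a square tetradic scheme.

square tetradic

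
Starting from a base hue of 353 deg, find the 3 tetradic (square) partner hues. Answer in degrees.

83°, 173° and 263°

A square tetradic scheme places four hues every 90°.
353 + 90 = 443 → 443 − 360 = 83°
353 + 180 = 533 → 533 − 360 = 173°
353 + 270 = 623 → 623 − 360 = 263°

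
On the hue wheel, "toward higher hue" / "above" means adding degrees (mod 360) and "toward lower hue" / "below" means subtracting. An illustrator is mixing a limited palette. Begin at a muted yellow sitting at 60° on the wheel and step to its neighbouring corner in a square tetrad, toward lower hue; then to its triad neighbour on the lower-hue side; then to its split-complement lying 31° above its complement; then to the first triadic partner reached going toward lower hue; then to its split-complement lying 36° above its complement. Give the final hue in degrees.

157°

60 − 90 = -30 → -30 + 360 = 330°   (square ↓)
330 − 120 = 210°   (triadic ↓)
210 + 211 = 421 → 421 − 360 = 61°   (split-comp 31° ↑)
61 − 120 = -59 → -59 + 360 = 301°   (triadic ↓)
301 + 216 = 517 → 517 − 360 = 157°   (split-comp 36° ↑)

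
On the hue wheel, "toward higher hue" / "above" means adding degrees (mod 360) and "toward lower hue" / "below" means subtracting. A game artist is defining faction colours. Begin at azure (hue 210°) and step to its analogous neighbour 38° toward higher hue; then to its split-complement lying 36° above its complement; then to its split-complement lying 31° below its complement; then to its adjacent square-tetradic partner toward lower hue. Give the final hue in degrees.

163°

210 + 38 = 248°   (analog 38° ↑)
248 + 216 = 464 → 464 − 360 = 104°   (split-comp 36° ↑)
104 + 149 = 253°   (split-comp 31° ↓)
253 − 90 = 163°   (square ↓)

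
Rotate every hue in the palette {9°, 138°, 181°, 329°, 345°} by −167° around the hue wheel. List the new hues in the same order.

202°, 331°, 14°, 162°, 178°

9 − 167 = -158 → -158 + 360 = 202°
138 − 167 = -29 → -29 + 360 = 331°
181 − 167 = 14°
329 − 167 = 162°
345 − 167 = 178°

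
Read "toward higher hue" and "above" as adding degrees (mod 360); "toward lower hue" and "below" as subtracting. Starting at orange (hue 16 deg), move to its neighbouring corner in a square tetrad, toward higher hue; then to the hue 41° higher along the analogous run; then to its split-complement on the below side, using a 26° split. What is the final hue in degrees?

301°

16 + 90 = 106°   (square ↑)
106 + 41 = 147°   (analog 41° ↑)
147 + 154 = 301°   (split-comp 26° ↓)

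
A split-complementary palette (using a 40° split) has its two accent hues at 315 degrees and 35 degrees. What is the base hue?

175°

The accents sit 40° either side of the complement, so the complement is their short-arc midpoint on the wheel.
Short-arc midpoint of 315° and 35°: 355°.
Base is 180° from the complement: 355 − 180 = 175°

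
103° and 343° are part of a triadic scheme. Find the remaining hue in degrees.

223°

A triad places three hues 120° apart.
The full set through 103° is {103°, 223°, 343°}.
Given {103°, 343°}, the missing hue is 223°.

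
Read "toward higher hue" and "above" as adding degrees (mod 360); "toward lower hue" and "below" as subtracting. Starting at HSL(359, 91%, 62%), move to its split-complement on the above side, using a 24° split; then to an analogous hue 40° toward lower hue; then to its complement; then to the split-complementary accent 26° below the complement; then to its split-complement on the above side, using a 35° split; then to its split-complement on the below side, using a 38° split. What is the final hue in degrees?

134°

359 + 204 = 563 → 563 − 360 = 203°   (split-comp 24° ↑)
203 − 40 = 163°   (analog 40° ↓)
163 + 180 = 343°   (complement)
343 + 154 = 497 → 497 − 360 = 137°   (split-comp 26° ↓)
137 + 215 = 352°   (split-comp 35° ↑)
352 + 142 = 494 → 494 − 360 = 134°   (split-comp 38° ↓)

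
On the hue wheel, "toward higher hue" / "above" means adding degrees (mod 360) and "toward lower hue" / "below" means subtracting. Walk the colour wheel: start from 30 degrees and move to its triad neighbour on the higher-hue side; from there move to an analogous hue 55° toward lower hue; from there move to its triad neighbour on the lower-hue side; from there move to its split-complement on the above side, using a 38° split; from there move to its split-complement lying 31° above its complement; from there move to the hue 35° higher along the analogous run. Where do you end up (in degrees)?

30 + 120 = 150°   (triadic ↑)
150 − 55 = 95°   (analog 55° ↓)
95 − 120 = -25 → -25 + 360 = 335°   (triadic ↓)
335 + 218 = 553 → 553 − 360 = 193°   (split-comp 38° ↑)
193 + 211 = 404 → 404 − 360 = 44°   (split-comp 31° ↑)
44 + 35 = 79°   (analog 35° ↑)

79°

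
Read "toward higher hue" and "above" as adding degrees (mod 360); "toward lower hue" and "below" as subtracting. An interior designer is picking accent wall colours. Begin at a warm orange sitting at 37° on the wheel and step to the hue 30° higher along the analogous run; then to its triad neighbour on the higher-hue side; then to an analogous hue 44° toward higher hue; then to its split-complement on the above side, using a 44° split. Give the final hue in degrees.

37 + 30 = 67°   (analog 30° ↑)
67 + 120 = 187°   (triadic ↑)
187 + 44 = 231°   (analog 44° ↑)
231 + 224 = 455 → 455 − 360 = 95°   (split-comp 44° ↑)

95°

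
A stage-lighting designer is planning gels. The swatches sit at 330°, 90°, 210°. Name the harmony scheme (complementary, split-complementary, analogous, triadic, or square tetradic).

Sort the hues: 90°, 210°, 330°.
Successive gaps around the wheel: 120°, 120°, 120°.
Three hues equally spaced 120° apart form a triad.

triadic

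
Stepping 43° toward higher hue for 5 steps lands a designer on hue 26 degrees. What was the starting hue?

171°

5 steps of 43° (toward higher hue) give a net shift of +215°.
Start = end − shift: 26 − 215 = -189 → -189 + 360 = 171°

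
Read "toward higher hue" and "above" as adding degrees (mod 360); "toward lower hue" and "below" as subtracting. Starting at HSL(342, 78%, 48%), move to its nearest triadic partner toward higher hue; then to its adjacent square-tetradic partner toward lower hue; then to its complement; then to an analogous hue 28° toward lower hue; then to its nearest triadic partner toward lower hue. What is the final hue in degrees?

342 + 120 = 462 → 462 − 360 = 102°   (triadic ↑)
102 − 90 = 12°   (square ↓)
12 + 180 = 192°   (complement)
192 − 28 = 164°   (analog 28° ↓)
164 − 120 = 44°   (triadic ↓)

44°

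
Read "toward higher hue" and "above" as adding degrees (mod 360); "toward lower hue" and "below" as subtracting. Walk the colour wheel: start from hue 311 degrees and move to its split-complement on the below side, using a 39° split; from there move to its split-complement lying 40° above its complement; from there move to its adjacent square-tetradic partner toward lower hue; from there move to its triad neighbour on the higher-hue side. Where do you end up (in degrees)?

342°

+141° (split-comp 39° ↓): 311 + 141 = 452 → 452 − 360 = 92°
+220° (split-comp 40° ↑): 92 + 220 = 312°
−90° (square ↓): 312 − 90 = 222°
+120° (triadic ↑): 222 + 120 = 342°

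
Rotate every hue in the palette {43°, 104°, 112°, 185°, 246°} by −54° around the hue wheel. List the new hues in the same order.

349°, 50°, 58°, 131°, 192°

43 − 54 = -11 → -11 + 360 = 349°
104 − 54 = 50°
112 − 54 = 58°
185 − 54 = 131°
246 − 54 = 192°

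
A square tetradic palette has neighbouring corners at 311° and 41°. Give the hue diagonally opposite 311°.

131°

A square tetradic scheme places four hues 90° apart; opposite corners are 180° apart.
311 + 180 = 491 → 491 − 360 = 131°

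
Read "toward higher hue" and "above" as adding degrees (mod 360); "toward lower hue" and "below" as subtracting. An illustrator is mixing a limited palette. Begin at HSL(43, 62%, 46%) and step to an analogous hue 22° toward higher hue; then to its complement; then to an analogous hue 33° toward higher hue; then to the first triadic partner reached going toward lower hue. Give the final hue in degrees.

analog 22° ↑ +22°: 43 + 22 = 65°
complement +180°: 65 + 180 = 245°
analog 33° ↑ +33°: 245 + 33 = 278°
triadic ↓ −120°: 278 − 120 = 158°

158°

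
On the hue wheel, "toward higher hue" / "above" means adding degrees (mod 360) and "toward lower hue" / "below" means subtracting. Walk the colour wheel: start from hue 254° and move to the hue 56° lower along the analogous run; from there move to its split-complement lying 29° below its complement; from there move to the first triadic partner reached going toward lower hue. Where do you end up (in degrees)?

analog 56° ↓ −56°: 254 − 56 = 198°
split-comp 29° ↓ +151°: 198 + 151 = 349°
triadic ↓ −120°: 349 − 120 = 229°

229°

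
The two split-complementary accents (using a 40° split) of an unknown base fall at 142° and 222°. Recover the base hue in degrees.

The accents sit 40° either side of the complement, so the complement is their short-arc midpoint on the wheel.
Short-arc midpoint of 142° and 222°: 182°.
Base is 180° from the complement: 182 − 180 = 2°

2°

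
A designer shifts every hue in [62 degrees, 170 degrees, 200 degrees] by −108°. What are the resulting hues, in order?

314°, 62°, 92°

62 − 108 = -46 → -46 + 360 = 314°
170 − 108 = 62°
200 − 108 = 92°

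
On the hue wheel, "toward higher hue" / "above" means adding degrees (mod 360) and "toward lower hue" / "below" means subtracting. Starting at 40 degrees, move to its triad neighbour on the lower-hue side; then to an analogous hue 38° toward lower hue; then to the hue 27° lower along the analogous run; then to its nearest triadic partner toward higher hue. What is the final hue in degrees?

335°

−120° (triadic ↓): 40 − 120 = -80 → -80 + 360 = 280°
−38° (analog 38° ↓): 280 − 38 = 242°
−27° (analog 27° ↓): 242 − 27 = 215°
+120° (triadic ↑): 215 + 120 = 335°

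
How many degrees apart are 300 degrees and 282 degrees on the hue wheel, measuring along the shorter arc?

18°

|300 − 282| = 18.
18 ≤ 180, so the shorter arc is 18°.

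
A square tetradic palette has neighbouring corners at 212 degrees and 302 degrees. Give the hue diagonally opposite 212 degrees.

32°

A square tetradic scheme places four hues 90° apart; opposite corners are 180° apart.
212 + 180 = 392 → 392 − 360 = 32°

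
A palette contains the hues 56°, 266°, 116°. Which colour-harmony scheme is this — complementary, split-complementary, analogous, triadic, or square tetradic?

Sort the hues: 56°, 116°, 266°.
Successive gaps around the wheel: 60°, 150°, 150°.
Two 150° gaps and one 60° gap — a base hue opposite a pair of accents 30° either side of its complement — is the split-complementary pattern.

split-complementary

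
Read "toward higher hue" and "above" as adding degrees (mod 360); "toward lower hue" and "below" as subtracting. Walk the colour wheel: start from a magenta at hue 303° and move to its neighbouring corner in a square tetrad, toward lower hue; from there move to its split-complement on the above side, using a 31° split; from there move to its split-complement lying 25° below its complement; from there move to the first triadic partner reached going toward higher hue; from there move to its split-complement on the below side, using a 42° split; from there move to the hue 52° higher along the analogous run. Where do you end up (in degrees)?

169°

−90° (square ↓): 303 − 90 = 213°
+211° (split-comp 31° ↑): 213 + 211 = 424 → 424 − 360 = 64°
+155° (split-comp 25° ↓): 64 + 155 = 219°
+120° (triadic ↑): 219 + 120 = 339°
+138° (split-comp 42° ↓): 339 + 138 = 477 → 477 − 360 = 117°
+52° (analog 52° ↑): 117 + 52 = 169°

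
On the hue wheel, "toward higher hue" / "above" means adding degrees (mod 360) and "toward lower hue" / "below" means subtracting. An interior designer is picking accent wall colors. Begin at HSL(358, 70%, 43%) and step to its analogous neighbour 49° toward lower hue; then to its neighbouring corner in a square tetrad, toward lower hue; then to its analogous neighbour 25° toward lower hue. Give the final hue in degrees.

−49° (analog 49° ↓): 358 − 49 = 309°
−90° (square ↓): 309 − 90 = 219°
−25° (analog 25° ↓): 219 − 25 = 194°

194°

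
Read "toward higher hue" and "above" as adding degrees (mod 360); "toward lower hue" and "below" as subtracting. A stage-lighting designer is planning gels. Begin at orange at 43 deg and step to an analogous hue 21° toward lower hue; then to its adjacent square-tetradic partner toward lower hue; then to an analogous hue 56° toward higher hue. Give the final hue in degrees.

348°

43 − 21 = 22°   (analog 21° ↓)
22 − 90 = -68 → -68 + 360 = 292°   (square ↓)
292 + 56 = 348°   (analog 56° ↑)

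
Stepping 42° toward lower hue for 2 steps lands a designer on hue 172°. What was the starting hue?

256°

2 steps of 42° (toward lower hue) give a net shift of −84°.
Start = end − shift: 172 + 84 = 256°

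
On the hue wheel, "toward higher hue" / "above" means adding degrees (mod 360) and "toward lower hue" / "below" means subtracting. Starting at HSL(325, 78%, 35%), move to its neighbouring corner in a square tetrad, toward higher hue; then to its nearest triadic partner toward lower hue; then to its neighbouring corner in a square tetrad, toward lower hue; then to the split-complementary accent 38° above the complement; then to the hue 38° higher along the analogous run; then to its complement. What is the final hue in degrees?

281°

square ↑ +90°: 325 + 90 = 415 → 415 − 360 = 55°
triadic ↓ −120°: 55 − 120 = -65 → -65 + 360 = 295°
square ↓ −90°: 295 − 90 = 205°
split-comp 38° ↑ +218°: 205 + 218 = 423 → 423 − 360 = 63°
analog 38° ↑ +38°: 63 + 38 = 101°
complement +180°: 101 + 180 = 281°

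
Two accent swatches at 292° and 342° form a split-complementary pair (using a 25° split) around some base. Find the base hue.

The accents sit 25° either side of the complement, so the complement is their short-arc midpoint on the wheel.
Short-arc midpoint of 292° and 342°: 317°.
Base is 180° from the complement: 317 − 180 = 137°

137°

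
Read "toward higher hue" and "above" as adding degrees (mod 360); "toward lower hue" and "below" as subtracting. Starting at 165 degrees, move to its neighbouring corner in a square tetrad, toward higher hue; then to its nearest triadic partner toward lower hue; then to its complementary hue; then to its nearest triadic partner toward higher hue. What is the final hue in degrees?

75°

+90° (square ↑): 165 + 90 = 255°
−120° (triadic ↓): 255 − 120 = 135°
+180° (complement): 135 + 180 = 315°
+120° (triadic ↑): 315 + 120 = 435 → 435 − 360 = 75°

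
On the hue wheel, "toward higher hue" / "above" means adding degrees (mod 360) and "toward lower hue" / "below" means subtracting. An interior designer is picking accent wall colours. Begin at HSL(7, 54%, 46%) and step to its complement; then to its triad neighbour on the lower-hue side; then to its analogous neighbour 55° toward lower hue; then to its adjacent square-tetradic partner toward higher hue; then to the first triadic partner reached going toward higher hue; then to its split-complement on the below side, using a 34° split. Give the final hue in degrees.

8°

7 + 180 = 187°   (complement)
187 − 120 = 67°   (triadic ↓)
67 − 55 = 12°   (analog 55° ↓)
12 + 90 = 102°   (square ↑)
102 + 120 = 222°   (triadic ↑)
222 + 146 = 368 → 368 − 360 = 8°   (split-comp 34° ↓)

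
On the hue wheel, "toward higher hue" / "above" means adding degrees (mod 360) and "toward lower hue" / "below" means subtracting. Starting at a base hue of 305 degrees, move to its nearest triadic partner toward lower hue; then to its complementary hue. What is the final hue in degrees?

−120° (triadic ↓): 305 − 120 = 185°
+180° (complement): 185 + 180 = 365 → 365 − 360 = 5°

5°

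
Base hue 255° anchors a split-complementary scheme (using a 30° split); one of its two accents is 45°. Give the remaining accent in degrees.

105°

Split-complementary hues sit 30° either side of the complement.
Complement of the base 255°: 255 + 180 = 435 → 435 − 360 = 75°
The given accent 45° is 30° one side of 75°; the other accent sits 30° the other side: 75 + 30 = 105°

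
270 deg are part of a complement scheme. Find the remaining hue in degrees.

The complement sits 180° across the wheel.
The full set through 270° is {90°, 270°}.
Given {270°}, the missing hue is 90°.

90°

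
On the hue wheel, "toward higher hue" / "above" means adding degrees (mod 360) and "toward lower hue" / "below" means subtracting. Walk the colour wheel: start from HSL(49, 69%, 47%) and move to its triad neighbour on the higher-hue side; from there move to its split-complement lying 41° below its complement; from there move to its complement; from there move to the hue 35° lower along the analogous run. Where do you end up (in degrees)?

triadic ↑ +120°: 49 + 120 = 169°
split-comp 41° ↓ +139°: 169 + 139 = 308°
complement +180°: 308 + 180 = 488 → 488 − 360 = 128°
analog 35° ↓ −35°: 128 − 35 = 93°

93°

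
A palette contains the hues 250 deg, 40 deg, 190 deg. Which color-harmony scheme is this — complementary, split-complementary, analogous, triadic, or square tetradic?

split-complementary

Sort the hues: 40°, 190°, 250°.
Successive gaps around the wheel: 150°, 60°, 150°.
Two 150° gaps and one 60° gap — a base hue opposite a pair of accents 30° either side of its complement — is the split-complementary pattern.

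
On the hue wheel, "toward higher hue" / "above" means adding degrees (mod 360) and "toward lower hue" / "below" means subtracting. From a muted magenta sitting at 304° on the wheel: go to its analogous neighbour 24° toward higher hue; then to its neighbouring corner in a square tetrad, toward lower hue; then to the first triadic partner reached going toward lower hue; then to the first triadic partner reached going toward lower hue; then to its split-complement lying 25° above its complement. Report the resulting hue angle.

203°

analog 24° ↑ +24°: 304 + 24 = 328°
square ↓ −90°: 328 − 90 = 238°
triadic ↓ −120°: 238 − 120 = 118°
triadic ↓ −120°: 118 − 120 = -2 → -2 + 360 = 358°
split-comp 25° ↑ +205°: 358 + 205 = 563 → 563 − 360 = 203°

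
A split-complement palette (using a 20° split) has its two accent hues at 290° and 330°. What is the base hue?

130°

The accents sit 20° either side of the complement, so the complement is their short-arc midpoint on the wheel.
Short-arc midpoint of 290° and 330°: 310°.
Base is 180° from the complement: 310 − 180 = 130°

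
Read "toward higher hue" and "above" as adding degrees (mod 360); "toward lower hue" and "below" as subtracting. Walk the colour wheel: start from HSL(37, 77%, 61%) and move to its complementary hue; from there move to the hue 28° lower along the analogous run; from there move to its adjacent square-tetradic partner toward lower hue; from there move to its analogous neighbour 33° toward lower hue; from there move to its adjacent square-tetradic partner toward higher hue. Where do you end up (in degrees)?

+180° (complement): 37 + 180 = 217°
−28° (analog 28° ↓): 217 − 28 = 189°
−90° (square ↓): 189 − 90 = 99°
−33° (analog 33° ↓): 99 − 33 = 66°
+90° (square ↑): 66 + 90 = 156°

156°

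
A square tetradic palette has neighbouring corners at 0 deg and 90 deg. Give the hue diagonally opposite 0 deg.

A square tetradic scheme places four hues 90° apart; opposite corners are 180° apart.
0 + 180 = 180°

180°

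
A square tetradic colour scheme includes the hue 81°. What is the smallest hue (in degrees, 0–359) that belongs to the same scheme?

A square tetradic scheme places four hues every 90°.
The full set through 81° is {81°, 171°, 261°, 351°}.

81°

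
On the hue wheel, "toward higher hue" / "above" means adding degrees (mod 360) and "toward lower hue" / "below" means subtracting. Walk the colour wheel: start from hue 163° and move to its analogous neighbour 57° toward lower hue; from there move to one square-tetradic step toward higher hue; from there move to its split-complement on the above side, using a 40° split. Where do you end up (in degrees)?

56°

163 − 57 = 106°   (analog 57° ↓)
106 + 90 = 196°   (square ↑)
196 + 220 = 416 → 416 − 360 = 56°   (split-comp 40° ↑)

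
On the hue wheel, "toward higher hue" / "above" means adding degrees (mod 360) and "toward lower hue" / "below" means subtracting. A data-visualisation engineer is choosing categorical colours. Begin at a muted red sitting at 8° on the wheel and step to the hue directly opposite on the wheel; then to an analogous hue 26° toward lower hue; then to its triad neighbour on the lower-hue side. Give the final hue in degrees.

8 + 180 = 188°   (complement)
188 − 26 = 162°   (analog 26° ↓)
162 − 120 = 42°   (triadic ↓)

42°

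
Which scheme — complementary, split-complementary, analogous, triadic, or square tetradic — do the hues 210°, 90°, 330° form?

triadic

Sort the hues: 90°, 210°, 330°.
Successive gaps around the wheel: 120°, 120°, 120°.
Three hues equally spaced 120° apart form a triad.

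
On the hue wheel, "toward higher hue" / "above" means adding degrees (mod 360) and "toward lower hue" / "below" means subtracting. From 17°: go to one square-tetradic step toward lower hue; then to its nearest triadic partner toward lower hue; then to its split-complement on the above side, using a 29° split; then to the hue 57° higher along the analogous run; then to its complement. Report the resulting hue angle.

253°

−90° (square ↓): 17 − 90 = -73 → -73 + 360 = 287°
−120° (triadic ↓): 287 − 120 = 167°
+209° (split-comp 29° ↑): 167 + 209 = 376 → 376 − 360 = 16°
+57° (analog 57° ↑): 16 + 57 = 73°
+180° (complement): 73 + 180 = 253°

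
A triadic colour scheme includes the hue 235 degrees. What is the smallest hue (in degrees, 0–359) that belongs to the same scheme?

115°

A triad places three hues 120° apart.
The full set through 235° is {115°, 235°, 355°}.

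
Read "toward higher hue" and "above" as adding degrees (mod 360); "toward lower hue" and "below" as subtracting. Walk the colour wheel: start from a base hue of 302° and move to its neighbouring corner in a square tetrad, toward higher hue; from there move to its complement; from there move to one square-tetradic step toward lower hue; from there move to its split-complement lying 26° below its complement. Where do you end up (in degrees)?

276°

+90° (square ↑): 302 + 90 = 392 → 392 − 360 = 32°
+180° (complement): 32 + 180 = 212°
−90° (square ↓): 212 − 90 = 122°
+154° (split-comp 26° ↓): 122 + 154 = 276°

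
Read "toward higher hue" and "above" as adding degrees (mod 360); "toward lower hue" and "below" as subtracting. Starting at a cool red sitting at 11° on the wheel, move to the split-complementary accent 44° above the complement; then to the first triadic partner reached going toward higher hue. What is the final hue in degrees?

split-comp 44° ↑ +224°: 11 + 224 = 235°
triadic ↑ +120°: 235 + 120 = 355°

355°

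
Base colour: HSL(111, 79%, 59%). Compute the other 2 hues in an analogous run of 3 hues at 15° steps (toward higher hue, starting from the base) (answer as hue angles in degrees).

Analogous hues sit every 15° along the wheel.
111 + 15 = 126°
111 + 30 = 141°

126° and 141°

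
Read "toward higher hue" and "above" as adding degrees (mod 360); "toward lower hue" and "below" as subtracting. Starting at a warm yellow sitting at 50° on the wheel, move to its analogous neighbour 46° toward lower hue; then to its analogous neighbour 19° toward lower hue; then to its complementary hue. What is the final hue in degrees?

165°

50 − 46 = 4°   (analog 46° ↓)
4 − 19 = -15 → -15 + 360 = 345°   (analog 19° ↓)
345 + 180 = 525 → 525 − 360 = 165°   (complement)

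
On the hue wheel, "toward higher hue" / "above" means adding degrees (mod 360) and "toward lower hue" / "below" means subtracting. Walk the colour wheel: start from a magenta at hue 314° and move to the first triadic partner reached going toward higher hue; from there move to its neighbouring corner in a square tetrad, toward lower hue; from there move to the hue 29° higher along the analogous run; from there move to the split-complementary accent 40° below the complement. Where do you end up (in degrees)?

314 + 120 = 434 → 434 − 360 = 74°   (triadic ↑)
74 − 90 = -16 → -16 + 360 = 344°   (square ↓)
344 + 29 = 373 → 373 − 360 = 13°   (analog 29° ↑)
13 + 140 = 153°   (split-comp 40° ↓)

153°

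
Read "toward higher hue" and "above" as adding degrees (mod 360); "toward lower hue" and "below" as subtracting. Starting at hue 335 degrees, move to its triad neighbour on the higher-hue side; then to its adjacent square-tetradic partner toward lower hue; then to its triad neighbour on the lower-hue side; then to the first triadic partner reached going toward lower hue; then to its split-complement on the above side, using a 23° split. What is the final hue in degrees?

328°

335 + 120 = 455 → 455 − 360 = 95°   (triadic ↑)
95 − 90 = 5°   (square ↓)
5 − 120 = -115 → -115 + 360 = 245°   (triadic ↓)
245 − 120 = 125°   (triadic ↓)
125 + 203 = 328°   (split-comp 23° ↑)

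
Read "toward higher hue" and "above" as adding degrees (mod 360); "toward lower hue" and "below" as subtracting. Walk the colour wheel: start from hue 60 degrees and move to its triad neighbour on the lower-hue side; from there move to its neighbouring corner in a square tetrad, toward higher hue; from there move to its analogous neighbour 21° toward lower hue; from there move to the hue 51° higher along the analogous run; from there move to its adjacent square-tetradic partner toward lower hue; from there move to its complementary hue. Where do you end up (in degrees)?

60 − 120 = -60 → -60 + 360 = 300°   (triadic ↓)
300 + 90 = 390 → 390 − 360 = 30°   (square ↑)
30 − 21 = 9°   (analog 21° ↓)
9 + 51 = 60°   (analog 51° ↑)
60 − 90 = -30 → -30 + 360 = 330°   (square ↓)
330 + 180 = 510 → 510 − 360 = 150°   (complement)

150°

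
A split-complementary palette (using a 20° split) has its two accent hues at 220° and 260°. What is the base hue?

The accents sit 20° either side of the complement, so the complement is their short-arc midpoint on the wheel.
Short-arc midpoint of 220° and 260°: 240°.
Base is 180° from the complement: 240 − 180 = 60°

60°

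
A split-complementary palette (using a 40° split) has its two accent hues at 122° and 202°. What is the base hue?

342°

The accents sit 40° either side of the complement, so the complement is their short-arc midpoint on the wheel.
Short-arc midpoint of 122° and 202°: 162°.
Base is 180° from the complement: 162 − 180 = -18 → -18 + 360 = 342°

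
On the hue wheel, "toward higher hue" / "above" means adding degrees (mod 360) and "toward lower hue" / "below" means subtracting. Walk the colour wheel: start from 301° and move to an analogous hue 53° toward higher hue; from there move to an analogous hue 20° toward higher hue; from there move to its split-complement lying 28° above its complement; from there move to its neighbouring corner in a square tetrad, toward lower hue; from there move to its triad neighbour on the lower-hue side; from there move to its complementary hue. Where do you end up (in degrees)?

192°

+53° (analog 53° ↑): 301 + 53 = 354°
+20° (analog 20° ↑): 354 + 20 = 374 → 374 − 360 = 14°
+208° (split-comp 28° ↑): 14 + 208 = 222°
−90° (square ↓): 222 − 90 = 132°
−120° (triadic ↓): 132 − 120 = 12°
+180° (complement): 12 + 180 = 192°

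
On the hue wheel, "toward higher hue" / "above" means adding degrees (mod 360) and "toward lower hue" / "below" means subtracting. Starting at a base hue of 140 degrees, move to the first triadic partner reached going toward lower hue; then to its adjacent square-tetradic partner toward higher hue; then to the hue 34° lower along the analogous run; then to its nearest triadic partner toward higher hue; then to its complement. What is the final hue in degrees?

16°

−120° (triadic ↓): 140 − 120 = 20°
+90° (square ↑): 20 + 90 = 110°
−34° (analog 34° ↓): 110 − 34 = 76°
+120° (triadic ↑): 76 + 120 = 196°
+180° (complement): 196 + 180 = 376 → 376 − 360 = 16°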